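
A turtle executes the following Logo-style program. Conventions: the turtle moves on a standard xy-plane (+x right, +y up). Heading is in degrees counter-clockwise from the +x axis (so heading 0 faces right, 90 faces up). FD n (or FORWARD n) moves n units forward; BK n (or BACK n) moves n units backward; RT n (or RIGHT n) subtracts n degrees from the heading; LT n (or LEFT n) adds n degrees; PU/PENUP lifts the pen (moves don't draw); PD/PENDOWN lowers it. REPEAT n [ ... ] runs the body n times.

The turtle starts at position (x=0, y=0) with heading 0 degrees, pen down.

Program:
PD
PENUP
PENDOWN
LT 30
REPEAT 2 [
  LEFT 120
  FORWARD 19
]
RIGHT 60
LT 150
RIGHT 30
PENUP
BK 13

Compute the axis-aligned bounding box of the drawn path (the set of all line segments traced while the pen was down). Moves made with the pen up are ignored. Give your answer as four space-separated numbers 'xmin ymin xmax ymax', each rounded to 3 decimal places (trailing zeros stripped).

Answer: -16.454 -9.5 0 9.5

Derivation:
Executing turtle program step by step:
Start: pos=(0,0), heading=0, pen down
PD: pen down
PU: pen up
PD: pen down
LT 30: heading 0 -> 30
REPEAT 2 [
  -- iteration 1/2 --
  LT 120: heading 30 -> 150
  FD 19: (0,0) -> (-16.454,9.5) [heading=150, draw]
  -- iteration 2/2 --
  LT 120: heading 150 -> 270
  FD 19: (-16.454,9.5) -> (-16.454,-9.5) [heading=270, draw]
]
RT 60: heading 270 -> 210
LT 150: heading 210 -> 0
RT 30: heading 0 -> 330
PU: pen up
BK 13: (-16.454,-9.5) -> (-27.713,-3) [heading=330, move]
Final: pos=(-27.713,-3), heading=330, 2 segment(s) drawn

Segment endpoints: x in {-16.454, -16.454, 0}, y in {-9.5, 0, 9.5}
xmin=-16.454, ymin=-9.5, xmax=0, ymax=9.5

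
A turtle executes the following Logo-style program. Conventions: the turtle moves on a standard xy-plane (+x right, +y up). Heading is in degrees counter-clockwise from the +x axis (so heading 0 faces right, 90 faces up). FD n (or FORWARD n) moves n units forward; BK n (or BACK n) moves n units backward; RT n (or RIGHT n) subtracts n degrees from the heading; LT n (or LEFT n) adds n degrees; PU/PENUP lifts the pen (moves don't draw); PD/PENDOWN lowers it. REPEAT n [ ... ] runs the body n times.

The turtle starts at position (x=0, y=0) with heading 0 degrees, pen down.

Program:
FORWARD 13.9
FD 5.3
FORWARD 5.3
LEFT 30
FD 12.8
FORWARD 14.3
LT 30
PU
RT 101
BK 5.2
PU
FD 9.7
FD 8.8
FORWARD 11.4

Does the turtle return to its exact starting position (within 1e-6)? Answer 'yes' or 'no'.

Answer: no

Derivation:
Executing turtle program step by step:
Start: pos=(0,0), heading=0, pen down
FD 13.9: (0,0) -> (13.9,0) [heading=0, draw]
FD 5.3: (13.9,0) -> (19.2,0) [heading=0, draw]
FD 5.3: (19.2,0) -> (24.5,0) [heading=0, draw]
LT 30: heading 0 -> 30
FD 12.8: (24.5,0) -> (35.585,6.4) [heading=30, draw]
FD 14.3: (35.585,6.4) -> (47.969,13.55) [heading=30, draw]
LT 30: heading 30 -> 60
PU: pen up
RT 101: heading 60 -> 319
BK 5.2: (47.969,13.55) -> (44.045,16.962) [heading=319, move]
PU: pen up
FD 9.7: (44.045,16.962) -> (51.365,10.598) [heading=319, move]
FD 8.8: (51.365,10.598) -> (58.007,4.824) [heading=319, move]
FD 11.4: (58.007,4.824) -> (66.611,-2.655) [heading=319, move]
Final: pos=(66.611,-2.655), heading=319, 5 segment(s) drawn

Start position: (0, 0)
Final position: (66.611, -2.655)
Distance = 66.663; >= 1e-6 -> NOT closed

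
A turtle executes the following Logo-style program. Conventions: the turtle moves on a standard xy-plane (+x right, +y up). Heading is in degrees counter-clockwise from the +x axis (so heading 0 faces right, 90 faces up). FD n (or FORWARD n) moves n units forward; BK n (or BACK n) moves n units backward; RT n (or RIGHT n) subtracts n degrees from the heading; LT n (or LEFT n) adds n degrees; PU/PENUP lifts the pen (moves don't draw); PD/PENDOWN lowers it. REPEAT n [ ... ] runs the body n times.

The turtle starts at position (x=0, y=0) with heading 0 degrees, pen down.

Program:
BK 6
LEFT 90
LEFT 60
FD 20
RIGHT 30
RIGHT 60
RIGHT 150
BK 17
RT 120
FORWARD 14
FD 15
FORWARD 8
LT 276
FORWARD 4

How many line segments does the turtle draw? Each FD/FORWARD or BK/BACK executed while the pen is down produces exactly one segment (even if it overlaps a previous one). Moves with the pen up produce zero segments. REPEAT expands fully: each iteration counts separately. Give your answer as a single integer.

Answer: 7

Derivation:
Executing turtle program step by step:
Start: pos=(0,0), heading=0, pen down
BK 6: (0,0) -> (-6,0) [heading=0, draw]
LT 90: heading 0 -> 90
LT 60: heading 90 -> 150
FD 20: (-6,0) -> (-23.321,10) [heading=150, draw]
RT 30: heading 150 -> 120
RT 60: heading 120 -> 60
RT 150: heading 60 -> 270
BK 17: (-23.321,10) -> (-23.321,27) [heading=270, draw]
RT 120: heading 270 -> 150
FD 14: (-23.321,27) -> (-35.445,34) [heading=150, draw]
FD 15: (-35.445,34) -> (-48.435,41.5) [heading=150, draw]
FD 8: (-48.435,41.5) -> (-55.363,45.5) [heading=150, draw]
LT 276: heading 150 -> 66
FD 4: (-55.363,45.5) -> (-53.737,49.154) [heading=66, draw]
Final: pos=(-53.737,49.154), heading=66, 7 segment(s) drawn
Segments drawn: 7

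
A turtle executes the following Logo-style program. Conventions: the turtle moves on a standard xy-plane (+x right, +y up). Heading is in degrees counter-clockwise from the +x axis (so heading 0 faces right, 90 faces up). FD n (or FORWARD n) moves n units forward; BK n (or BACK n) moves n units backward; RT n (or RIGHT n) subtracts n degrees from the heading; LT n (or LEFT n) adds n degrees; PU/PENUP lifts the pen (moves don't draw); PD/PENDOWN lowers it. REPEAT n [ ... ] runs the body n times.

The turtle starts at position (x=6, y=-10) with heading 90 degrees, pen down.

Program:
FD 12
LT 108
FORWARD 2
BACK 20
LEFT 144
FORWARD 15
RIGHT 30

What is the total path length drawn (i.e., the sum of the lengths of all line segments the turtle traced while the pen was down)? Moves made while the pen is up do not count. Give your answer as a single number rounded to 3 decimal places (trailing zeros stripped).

Answer: 49

Derivation:
Executing turtle program step by step:
Start: pos=(6,-10), heading=90, pen down
FD 12: (6,-10) -> (6,2) [heading=90, draw]
LT 108: heading 90 -> 198
FD 2: (6,2) -> (4.098,1.382) [heading=198, draw]
BK 20: (4.098,1.382) -> (23.119,7.562) [heading=198, draw]
LT 144: heading 198 -> 342
FD 15: (23.119,7.562) -> (37.385,2.927) [heading=342, draw]
RT 30: heading 342 -> 312
Final: pos=(37.385,2.927), heading=312, 4 segment(s) drawn

Segment lengths:
  seg 1: (6,-10) -> (6,2), length = 12
  seg 2: (6,2) -> (4.098,1.382), length = 2
  seg 3: (4.098,1.382) -> (23.119,7.562), length = 20
  seg 4: (23.119,7.562) -> (37.385,2.927), length = 15
Total = 49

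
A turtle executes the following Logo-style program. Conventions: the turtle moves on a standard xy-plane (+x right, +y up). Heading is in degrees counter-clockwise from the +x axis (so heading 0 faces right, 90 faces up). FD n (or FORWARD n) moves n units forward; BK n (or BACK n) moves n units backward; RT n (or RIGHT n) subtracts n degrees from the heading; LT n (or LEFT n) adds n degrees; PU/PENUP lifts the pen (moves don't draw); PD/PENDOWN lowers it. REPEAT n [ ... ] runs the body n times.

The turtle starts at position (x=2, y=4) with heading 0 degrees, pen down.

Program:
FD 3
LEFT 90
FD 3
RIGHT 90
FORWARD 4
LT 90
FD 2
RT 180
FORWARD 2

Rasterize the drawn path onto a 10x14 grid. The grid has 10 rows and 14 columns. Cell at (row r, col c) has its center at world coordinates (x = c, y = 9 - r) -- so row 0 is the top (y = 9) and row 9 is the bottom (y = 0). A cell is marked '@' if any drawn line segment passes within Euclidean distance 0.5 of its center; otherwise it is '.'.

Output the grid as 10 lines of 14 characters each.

Segment 0: (2,4) -> (5,4)
Segment 1: (5,4) -> (5,7)
Segment 2: (5,7) -> (9,7)
Segment 3: (9,7) -> (9,9)
Segment 4: (9,9) -> (9,7)

Answer: .........@....
.........@....
.....@@@@@....
.....@........
.....@........
..@@@@........
..............
..............
..............
..............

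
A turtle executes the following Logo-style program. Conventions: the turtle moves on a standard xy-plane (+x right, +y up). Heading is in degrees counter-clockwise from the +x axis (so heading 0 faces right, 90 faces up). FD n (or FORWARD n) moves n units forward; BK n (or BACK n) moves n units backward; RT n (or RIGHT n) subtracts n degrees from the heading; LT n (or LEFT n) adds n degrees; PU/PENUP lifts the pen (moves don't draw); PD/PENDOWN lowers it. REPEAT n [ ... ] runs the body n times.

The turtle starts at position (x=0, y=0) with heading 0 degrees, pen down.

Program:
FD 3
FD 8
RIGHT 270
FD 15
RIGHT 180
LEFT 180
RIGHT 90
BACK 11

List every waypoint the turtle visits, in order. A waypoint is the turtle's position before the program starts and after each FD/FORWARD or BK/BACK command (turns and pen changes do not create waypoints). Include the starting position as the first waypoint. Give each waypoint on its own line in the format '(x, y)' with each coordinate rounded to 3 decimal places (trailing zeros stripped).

Executing turtle program step by step:
Start: pos=(0,0), heading=0, pen down
FD 3: (0,0) -> (3,0) [heading=0, draw]
FD 8: (3,0) -> (11,0) [heading=0, draw]
RT 270: heading 0 -> 90
FD 15: (11,0) -> (11,15) [heading=90, draw]
RT 180: heading 90 -> 270
LT 180: heading 270 -> 90
RT 90: heading 90 -> 0
BK 11: (11,15) -> (0,15) [heading=0, draw]
Final: pos=(0,15), heading=0, 4 segment(s) drawn
Waypoints (5 total):
(0, 0)
(3, 0)
(11, 0)
(11, 15)
(0, 15)

Answer: (0, 0)
(3, 0)
(11, 0)
(11, 15)
(0, 15)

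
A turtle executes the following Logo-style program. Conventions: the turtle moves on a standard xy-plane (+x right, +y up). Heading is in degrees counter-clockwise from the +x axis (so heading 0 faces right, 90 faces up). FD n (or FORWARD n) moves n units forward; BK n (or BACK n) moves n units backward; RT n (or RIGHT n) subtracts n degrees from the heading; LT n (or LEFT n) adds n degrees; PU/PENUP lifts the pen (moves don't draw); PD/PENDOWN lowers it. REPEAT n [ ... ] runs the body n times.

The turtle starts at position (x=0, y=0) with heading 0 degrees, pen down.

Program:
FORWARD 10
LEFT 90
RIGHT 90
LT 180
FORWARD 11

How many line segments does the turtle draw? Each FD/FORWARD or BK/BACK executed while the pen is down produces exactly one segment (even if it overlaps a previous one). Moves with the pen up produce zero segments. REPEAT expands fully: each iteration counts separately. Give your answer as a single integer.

Executing turtle program step by step:
Start: pos=(0,0), heading=0, pen down
FD 10: (0,0) -> (10,0) [heading=0, draw]
LT 90: heading 0 -> 90
RT 90: heading 90 -> 0
LT 180: heading 0 -> 180
FD 11: (10,0) -> (-1,0) [heading=180, draw]
Final: pos=(-1,0), heading=180, 2 segment(s) drawn
Segments drawn: 2

Answer: 2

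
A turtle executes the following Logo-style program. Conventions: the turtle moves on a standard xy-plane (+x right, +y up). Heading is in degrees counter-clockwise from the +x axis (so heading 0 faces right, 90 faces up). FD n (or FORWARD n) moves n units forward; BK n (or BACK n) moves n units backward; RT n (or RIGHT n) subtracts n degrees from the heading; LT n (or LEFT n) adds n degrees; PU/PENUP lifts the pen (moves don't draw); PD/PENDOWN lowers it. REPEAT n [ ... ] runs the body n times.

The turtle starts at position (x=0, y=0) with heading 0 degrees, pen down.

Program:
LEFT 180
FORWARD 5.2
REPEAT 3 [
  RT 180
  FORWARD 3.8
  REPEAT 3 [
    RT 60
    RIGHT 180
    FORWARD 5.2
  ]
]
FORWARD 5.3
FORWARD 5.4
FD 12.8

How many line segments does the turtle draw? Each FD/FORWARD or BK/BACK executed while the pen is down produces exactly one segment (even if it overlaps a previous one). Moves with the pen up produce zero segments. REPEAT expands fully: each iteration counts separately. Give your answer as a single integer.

Answer: 16

Derivation:
Executing turtle program step by step:
Start: pos=(0,0), heading=0, pen down
LT 180: heading 0 -> 180
FD 5.2: (0,0) -> (-5.2,0) [heading=180, draw]
REPEAT 3 [
  -- iteration 1/3 --
  RT 180: heading 180 -> 0
  FD 3.8: (-5.2,0) -> (-1.4,0) [heading=0, draw]
  REPEAT 3 [
    -- iteration 1/3 --
    RT 60: heading 0 -> 300
    RT 180: heading 300 -> 120
    FD 5.2: (-1.4,0) -> (-4,4.503) [heading=120, draw]
    -- iteration 2/3 --
    RT 60: heading 120 -> 60
    RT 180: heading 60 -> 240
    FD 5.2: (-4,4.503) -> (-6.6,0) [heading=240, draw]
    -- iteration 3/3 --
    RT 60: heading 240 -> 180
    RT 180: heading 180 -> 0
    FD 5.2: (-6.6,0) -> (-1.4,0) [heading=0, draw]
  ]
  -- iteration 2/3 --
  RT 180: heading 0 -> 180
  FD 3.8: (-1.4,0) -> (-5.2,0) [heading=180, draw]
  REPEAT 3 [
    -- iteration 1/3 --
    RT 60: heading 180 -> 120
    RT 180: heading 120 -> 300
    FD 5.2: (-5.2,0) -> (-2.6,-4.503) [heading=300, draw]
    -- iteration 2/3 --
    RT 60: heading 300 -> 240
    RT 180: heading 240 -> 60
    FD 5.2: (-2.6,-4.503) -> (0,0) [heading=60, draw]
    -- iteration 3/3 --
    RT 60: heading 60 -> 0
    RT 180: heading 0 -> 180
    FD 5.2: (0,0) -> (-5.2,0) [heading=180, draw]
  ]
  -- iteration 3/3 --
  RT 180: heading 180 -> 0
  FD 3.8: (-5.2,0) -> (-1.4,0) [heading=0, draw]
  REPEAT 3 [
    -- iteration 1/3 --
    RT 60: heading 0 -> 300
    RT 180: heading 300 -> 120
    FD 5.2: (-1.4,0) -> (-4,4.503) [heading=120, draw]
    -- iteration 2/3 --
    RT 60: heading 120 -> 60
    RT 180: heading 60 -> 240
    FD 5.2: (-4,4.503) -> (-6.6,0) [heading=240, draw]
    -- iteration 3/3 --
    RT 60: heading 240 -> 180
    RT 180: heading 180 -> 0
    FD 5.2: (-6.6,0) -> (-1.4,0) [heading=0, draw]
  ]
]
FD 5.3: (-1.4,0) -> (3.9,0) [heading=0, draw]
FD 5.4: (3.9,0) -> (9.3,0) [heading=0, draw]
FD 12.8: (9.3,0) -> (22.1,0) [heading=0, draw]
Final: pos=(22.1,0), heading=0, 16 segment(s) drawn
Segments drawn: 16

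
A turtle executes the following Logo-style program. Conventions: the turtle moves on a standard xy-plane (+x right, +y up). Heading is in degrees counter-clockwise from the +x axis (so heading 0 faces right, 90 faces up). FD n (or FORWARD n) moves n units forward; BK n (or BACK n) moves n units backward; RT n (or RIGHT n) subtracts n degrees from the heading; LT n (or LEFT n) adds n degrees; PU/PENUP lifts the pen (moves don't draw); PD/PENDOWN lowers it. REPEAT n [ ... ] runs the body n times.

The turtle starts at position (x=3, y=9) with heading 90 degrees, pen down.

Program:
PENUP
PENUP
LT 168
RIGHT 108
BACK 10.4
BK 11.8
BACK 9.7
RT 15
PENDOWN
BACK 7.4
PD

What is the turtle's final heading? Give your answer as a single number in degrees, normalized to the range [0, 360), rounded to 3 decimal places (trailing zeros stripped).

Answer: 135

Derivation:
Executing turtle program step by step:
Start: pos=(3,9), heading=90, pen down
PU: pen up
PU: pen up
LT 168: heading 90 -> 258
RT 108: heading 258 -> 150
BK 10.4: (3,9) -> (12.007,3.8) [heading=150, move]
BK 11.8: (12.007,3.8) -> (22.226,-2.1) [heading=150, move]
BK 9.7: (22.226,-2.1) -> (30.626,-6.95) [heading=150, move]
RT 15: heading 150 -> 135
PD: pen down
BK 7.4: (30.626,-6.95) -> (35.859,-12.183) [heading=135, draw]
PD: pen down
Final: pos=(35.859,-12.183), heading=135, 1 segment(s) drawn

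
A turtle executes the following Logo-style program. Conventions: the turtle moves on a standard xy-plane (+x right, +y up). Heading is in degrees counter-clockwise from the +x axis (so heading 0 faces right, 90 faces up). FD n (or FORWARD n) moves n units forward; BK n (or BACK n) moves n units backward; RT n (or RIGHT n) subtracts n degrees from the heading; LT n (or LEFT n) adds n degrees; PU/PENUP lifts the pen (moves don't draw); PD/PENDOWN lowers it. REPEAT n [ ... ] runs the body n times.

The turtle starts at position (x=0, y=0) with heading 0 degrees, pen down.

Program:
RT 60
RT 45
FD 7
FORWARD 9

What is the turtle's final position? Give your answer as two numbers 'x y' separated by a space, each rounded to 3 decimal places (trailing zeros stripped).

Executing turtle program step by step:
Start: pos=(0,0), heading=0, pen down
RT 60: heading 0 -> 300
RT 45: heading 300 -> 255
FD 7: (0,0) -> (-1.812,-6.761) [heading=255, draw]
FD 9: (-1.812,-6.761) -> (-4.141,-15.455) [heading=255, draw]
Final: pos=(-4.141,-15.455), heading=255, 2 segment(s) drawn

Answer: -4.141 -15.455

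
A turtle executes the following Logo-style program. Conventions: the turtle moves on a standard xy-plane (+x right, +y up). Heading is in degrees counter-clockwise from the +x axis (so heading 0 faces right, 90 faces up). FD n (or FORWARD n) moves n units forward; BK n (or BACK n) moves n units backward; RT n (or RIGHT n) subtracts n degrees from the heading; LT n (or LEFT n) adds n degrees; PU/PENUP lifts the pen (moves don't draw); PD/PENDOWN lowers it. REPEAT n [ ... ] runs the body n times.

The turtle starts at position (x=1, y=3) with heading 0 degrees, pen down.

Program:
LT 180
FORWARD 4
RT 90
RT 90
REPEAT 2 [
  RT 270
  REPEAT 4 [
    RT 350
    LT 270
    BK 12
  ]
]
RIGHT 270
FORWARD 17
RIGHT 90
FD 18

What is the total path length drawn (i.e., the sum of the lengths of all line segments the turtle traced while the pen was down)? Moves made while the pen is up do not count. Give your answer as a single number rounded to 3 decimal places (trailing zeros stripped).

Executing turtle program step by step:
Start: pos=(1,3), heading=0, pen down
LT 180: heading 0 -> 180
FD 4: (1,3) -> (-3,3) [heading=180, draw]
RT 90: heading 180 -> 90
RT 90: heading 90 -> 0
REPEAT 2 [
  -- iteration 1/2 --
  RT 270: heading 0 -> 90
  REPEAT 4 [
    -- iteration 1/4 --
    RT 350: heading 90 -> 100
    LT 270: heading 100 -> 10
    BK 12: (-3,3) -> (-14.818,0.916) [heading=10, draw]
    -- iteration 2/4 --
    RT 350: heading 10 -> 20
    LT 270: heading 20 -> 290
    BK 12: (-14.818,0.916) -> (-18.922,12.193) [heading=290, draw]
    -- iteration 3/4 --
    RT 350: heading 290 -> 300
    LT 270: heading 300 -> 210
    BK 12: (-18.922,12.193) -> (-8.53,18.193) [heading=210, draw]
    -- iteration 4/4 --
    RT 350: heading 210 -> 220
    LT 270: heading 220 -> 130
    BK 12: (-8.53,18.193) -> (-0.816,9) [heading=130, draw]
  ]
  -- iteration 2/2 --
  RT 270: heading 130 -> 220
  REPEAT 4 [
    -- iteration 1/4 --
    RT 350: heading 220 -> 230
    LT 270: heading 230 -> 140
    BK 12: (-0.816,9) -> (8.376,1.287) [heading=140, draw]
    -- iteration 2/4 --
    RT 350: heading 140 -> 150
    LT 270: heading 150 -> 60
    BK 12: (8.376,1.287) -> (2.376,-9.106) [heading=60, draw]
    -- iteration 3/4 --
    RT 350: heading 60 -> 70
    LT 270: heading 70 -> 340
    BK 12: (2.376,-9.106) -> (-8.9,-5.002) [heading=340, draw]
    -- iteration 4/4 --
    RT 350: heading 340 -> 350
    LT 270: heading 350 -> 260
    BK 12: (-8.9,-5.002) -> (-6.816,6.816) [heading=260, draw]
  ]
]
RT 270: heading 260 -> 350
FD 17: (-6.816,6.816) -> (9.926,3.864) [heading=350, draw]
RT 90: heading 350 -> 260
FD 18: (9.926,3.864) -> (6.8,-13.862) [heading=260, draw]
Final: pos=(6.8,-13.862), heading=260, 11 segment(s) drawn

Segment lengths:
  seg 1: (1,3) -> (-3,3), length = 4
  seg 2: (-3,3) -> (-14.818,0.916), length = 12
  seg 3: (-14.818,0.916) -> (-18.922,12.193), length = 12
  seg 4: (-18.922,12.193) -> (-8.53,18.193), length = 12
  seg 5: (-8.53,18.193) -> (-0.816,9), length = 12
  seg 6: (-0.816,9) -> (8.376,1.287), length = 12
  seg 7: (8.376,1.287) -> (2.376,-9.106), length = 12
  seg 8: (2.376,-9.106) -> (-8.9,-5.002), length = 12
  seg 9: (-8.9,-5.002) -> (-6.816,6.816), length = 12
  seg 10: (-6.816,6.816) -> (9.926,3.864), length = 17
  seg 11: (9.926,3.864) -> (6.8,-13.862), length = 18
Total = 135

Answer: 135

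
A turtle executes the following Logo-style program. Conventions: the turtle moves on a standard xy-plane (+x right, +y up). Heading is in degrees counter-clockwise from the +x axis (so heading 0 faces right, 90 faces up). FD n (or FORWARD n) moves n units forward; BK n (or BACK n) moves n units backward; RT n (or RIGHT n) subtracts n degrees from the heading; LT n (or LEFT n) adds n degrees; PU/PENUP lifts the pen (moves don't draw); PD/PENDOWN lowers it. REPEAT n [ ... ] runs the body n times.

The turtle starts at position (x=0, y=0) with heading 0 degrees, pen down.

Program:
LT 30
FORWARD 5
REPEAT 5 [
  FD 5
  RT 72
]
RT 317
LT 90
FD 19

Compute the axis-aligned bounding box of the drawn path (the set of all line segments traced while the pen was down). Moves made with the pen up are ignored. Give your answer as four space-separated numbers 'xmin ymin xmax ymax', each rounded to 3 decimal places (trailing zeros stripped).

Executing turtle program step by step:
Start: pos=(0,0), heading=0, pen down
LT 30: heading 0 -> 30
FD 5: (0,0) -> (4.33,2.5) [heading=30, draw]
REPEAT 5 [
  -- iteration 1/5 --
  FD 5: (4.33,2.5) -> (8.66,5) [heading=30, draw]
  RT 72: heading 30 -> 318
  -- iteration 2/5 --
  FD 5: (8.66,5) -> (12.376,1.654) [heading=318, draw]
  RT 72: heading 318 -> 246
  -- iteration 3/5 --
  FD 5: (12.376,1.654) -> (10.342,-2.913) [heading=246, draw]
  RT 72: heading 246 -> 174
  -- iteration 4/5 --
  FD 5: (10.342,-2.913) -> (5.37,-2.391) [heading=174, draw]
  RT 72: heading 174 -> 102
  -- iteration 5/5 --
  FD 5: (5.37,-2.391) -> (4.33,2.5) [heading=102, draw]
  RT 72: heading 102 -> 30
]
RT 317: heading 30 -> 73
LT 90: heading 73 -> 163
FD 19: (4.33,2.5) -> (-13.84,8.055) [heading=163, draw]
Final: pos=(-13.84,8.055), heading=163, 7 segment(s) drawn

Segment endpoints: x in {-13.84, 0, 4.33, 4.33, 5.37, 8.66, 10.342, 12.376}, y in {-2.913, -2.391, 0, 1.654, 2.5, 2.5, 5, 8.055}
xmin=-13.84, ymin=-2.913, xmax=12.376, ymax=8.055

Answer: -13.84 -2.913 12.376 8.055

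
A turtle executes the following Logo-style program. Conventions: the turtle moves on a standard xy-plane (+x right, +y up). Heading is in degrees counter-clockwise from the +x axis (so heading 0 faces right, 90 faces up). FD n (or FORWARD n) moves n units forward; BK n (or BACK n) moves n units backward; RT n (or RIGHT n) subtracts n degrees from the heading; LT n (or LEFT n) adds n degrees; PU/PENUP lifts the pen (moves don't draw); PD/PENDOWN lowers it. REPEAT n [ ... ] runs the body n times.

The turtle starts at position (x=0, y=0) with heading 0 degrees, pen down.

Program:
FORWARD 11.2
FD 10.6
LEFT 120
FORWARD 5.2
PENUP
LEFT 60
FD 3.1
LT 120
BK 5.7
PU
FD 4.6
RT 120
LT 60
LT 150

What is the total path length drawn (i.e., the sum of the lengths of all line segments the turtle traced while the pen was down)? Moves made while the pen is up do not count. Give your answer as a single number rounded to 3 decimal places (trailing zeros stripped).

Answer: 27

Derivation:
Executing turtle program step by step:
Start: pos=(0,0), heading=0, pen down
FD 11.2: (0,0) -> (11.2,0) [heading=0, draw]
FD 10.6: (11.2,0) -> (21.8,0) [heading=0, draw]
LT 120: heading 0 -> 120
FD 5.2: (21.8,0) -> (19.2,4.503) [heading=120, draw]
PU: pen up
LT 60: heading 120 -> 180
FD 3.1: (19.2,4.503) -> (16.1,4.503) [heading=180, move]
LT 120: heading 180 -> 300
BK 5.7: (16.1,4.503) -> (13.25,9.44) [heading=300, move]
PU: pen up
FD 4.6: (13.25,9.44) -> (15.55,5.456) [heading=300, move]
RT 120: heading 300 -> 180
LT 60: heading 180 -> 240
LT 150: heading 240 -> 30
Final: pos=(15.55,5.456), heading=30, 3 segment(s) drawn

Segment lengths:
  seg 1: (0,0) -> (11.2,0), length = 11.2
  seg 2: (11.2,0) -> (21.8,0), length = 10.6
  seg 3: (21.8,0) -> (19.2,4.503), length = 5.2
Total = 27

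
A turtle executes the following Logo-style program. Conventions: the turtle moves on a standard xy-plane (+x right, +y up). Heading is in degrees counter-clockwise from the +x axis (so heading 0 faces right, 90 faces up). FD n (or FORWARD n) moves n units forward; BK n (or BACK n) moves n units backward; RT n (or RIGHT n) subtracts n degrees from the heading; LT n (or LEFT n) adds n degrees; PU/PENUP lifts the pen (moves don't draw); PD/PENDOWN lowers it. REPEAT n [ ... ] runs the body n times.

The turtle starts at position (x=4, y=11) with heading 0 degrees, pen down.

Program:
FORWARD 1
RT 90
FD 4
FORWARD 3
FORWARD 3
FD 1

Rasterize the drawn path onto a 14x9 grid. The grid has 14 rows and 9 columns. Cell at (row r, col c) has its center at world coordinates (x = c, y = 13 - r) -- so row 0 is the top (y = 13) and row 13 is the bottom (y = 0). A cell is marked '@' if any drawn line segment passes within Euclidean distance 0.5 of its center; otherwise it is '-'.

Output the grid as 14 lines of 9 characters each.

Segment 0: (4,11) -> (5,11)
Segment 1: (5,11) -> (5,7)
Segment 2: (5,7) -> (5,4)
Segment 3: (5,4) -> (5,1)
Segment 4: (5,1) -> (5,0)

Answer: ---------
---------
----@@---
-----@---
-----@---
-----@---
-----@---
-----@---
-----@---
-----@---
-----@---
-----@---
-----@---
-----@---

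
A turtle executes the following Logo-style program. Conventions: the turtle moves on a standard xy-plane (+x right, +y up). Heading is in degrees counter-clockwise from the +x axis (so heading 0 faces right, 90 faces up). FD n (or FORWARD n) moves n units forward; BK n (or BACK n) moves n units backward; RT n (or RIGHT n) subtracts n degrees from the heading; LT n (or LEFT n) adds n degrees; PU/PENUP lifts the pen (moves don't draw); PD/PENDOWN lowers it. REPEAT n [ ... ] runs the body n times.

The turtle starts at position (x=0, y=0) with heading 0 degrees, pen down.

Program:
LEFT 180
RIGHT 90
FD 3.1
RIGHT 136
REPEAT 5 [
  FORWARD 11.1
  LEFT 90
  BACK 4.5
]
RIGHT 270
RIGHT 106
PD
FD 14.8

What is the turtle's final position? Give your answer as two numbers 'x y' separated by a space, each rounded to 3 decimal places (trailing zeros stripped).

Answer: 17.541 -1.062

Derivation:
Executing turtle program step by step:
Start: pos=(0,0), heading=0, pen down
LT 180: heading 0 -> 180
RT 90: heading 180 -> 90
FD 3.1: (0,0) -> (0,3.1) [heading=90, draw]
RT 136: heading 90 -> 314
REPEAT 5 [
  -- iteration 1/5 --
  FD 11.1: (0,3.1) -> (7.711,-4.885) [heading=314, draw]
  LT 90: heading 314 -> 44
  BK 4.5: (7.711,-4.885) -> (4.474,-8.011) [heading=44, draw]
  -- iteration 2/5 --
  FD 11.1: (4.474,-8.011) -> (12.458,-0.3) [heading=44, draw]
  LT 90: heading 44 -> 134
  BK 4.5: (12.458,-0.3) -> (15.584,-3.537) [heading=134, draw]
  -- iteration 3/5 --
  FD 11.1: (15.584,-3.537) -> (7.874,4.448) [heading=134, draw]
  LT 90: heading 134 -> 224
  BK 4.5: (7.874,4.448) -> (11.111,7.574) [heading=224, draw]
  -- iteration 4/5 --
  FD 11.1: (11.111,7.574) -> (3.126,-0.137) [heading=224, draw]
  LT 90: heading 224 -> 314
  BK 4.5: (3.126,-0.137) -> (0,3.1) [heading=314, draw]
  -- iteration 5/5 --
  FD 11.1: (0,3.1) -> (7.711,-4.885) [heading=314, draw]
  LT 90: heading 314 -> 44
  BK 4.5: (7.711,-4.885) -> (4.474,-8.011) [heading=44, draw]
]
RT 270: heading 44 -> 134
RT 106: heading 134 -> 28
PD: pen down
FD 14.8: (4.474,-8.011) -> (17.541,-1.062) [heading=28, draw]
Final: pos=(17.541,-1.062), heading=28, 12 segment(s) drawn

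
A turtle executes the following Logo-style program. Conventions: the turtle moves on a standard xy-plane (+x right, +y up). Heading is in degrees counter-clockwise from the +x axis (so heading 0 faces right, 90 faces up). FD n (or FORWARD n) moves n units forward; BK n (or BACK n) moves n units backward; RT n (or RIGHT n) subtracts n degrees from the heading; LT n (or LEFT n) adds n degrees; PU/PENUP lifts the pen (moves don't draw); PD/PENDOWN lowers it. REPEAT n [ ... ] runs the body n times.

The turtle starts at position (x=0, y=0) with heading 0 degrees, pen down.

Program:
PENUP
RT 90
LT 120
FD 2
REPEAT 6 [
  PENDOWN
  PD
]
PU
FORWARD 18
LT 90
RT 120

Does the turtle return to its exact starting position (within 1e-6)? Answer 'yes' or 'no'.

Answer: no

Derivation:
Executing turtle program step by step:
Start: pos=(0,0), heading=0, pen down
PU: pen up
RT 90: heading 0 -> 270
LT 120: heading 270 -> 30
FD 2: (0,0) -> (1.732,1) [heading=30, move]
REPEAT 6 [
  -- iteration 1/6 --
  PD: pen down
  PD: pen down
  -- iteration 2/6 --
  PD: pen down
  PD: pen down
  -- iteration 3/6 --
  PD: pen down
  PD: pen down
  -- iteration 4/6 --
  PD: pen down
  PD: pen down
  -- iteration 5/6 --
  PD: pen down
  PD: pen down
  -- iteration 6/6 --
  PD: pen down
  PD: pen down
]
PU: pen up
FD 18: (1.732,1) -> (17.321,10) [heading=30, move]
LT 90: heading 30 -> 120
RT 120: heading 120 -> 0
Final: pos=(17.321,10), heading=0, 0 segment(s) drawn

Start position: (0, 0)
Final position: (17.321, 10)
Distance = 20; >= 1e-6 -> NOT closed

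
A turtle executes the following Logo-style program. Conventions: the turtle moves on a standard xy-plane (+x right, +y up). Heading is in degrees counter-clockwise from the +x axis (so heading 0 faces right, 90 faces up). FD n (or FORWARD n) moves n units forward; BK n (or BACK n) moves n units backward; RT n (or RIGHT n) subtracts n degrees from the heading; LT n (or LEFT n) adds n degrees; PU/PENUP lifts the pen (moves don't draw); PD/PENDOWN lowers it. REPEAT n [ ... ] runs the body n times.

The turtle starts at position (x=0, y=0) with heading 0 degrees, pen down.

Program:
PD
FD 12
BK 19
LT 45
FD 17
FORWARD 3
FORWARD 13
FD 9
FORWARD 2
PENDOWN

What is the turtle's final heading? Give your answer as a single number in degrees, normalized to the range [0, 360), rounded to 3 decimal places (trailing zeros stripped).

Answer: 45

Derivation:
Executing turtle program step by step:
Start: pos=(0,0), heading=0, pen down
PD: pen down
FD 12: (0,0) -> (12,0) [heading=0, draw]
BK 19: (12,0) -> (-7,0) [heading=0, draw]
LT 45: heading 0 -> 45
FD 17: (-7,0) -> (5.021,12.021) [heading=45, draw]
FD 3: (5.021,12.021) -> (7.142,14.142) [heading=45, draw]
FD 13: (7.142,14.142) -> (16.335,23.335) [heading=45, draw]
FD 9: (16.335,23.335) -> (22.698,29.698) [heading=45, draw]
FD 2: (22.698,29.698) -> (24.113,31.113) [heading=45, draw]
PD: pen down
Final: pos=(24.113,31.113), heading=45, 7 segment(s) drawn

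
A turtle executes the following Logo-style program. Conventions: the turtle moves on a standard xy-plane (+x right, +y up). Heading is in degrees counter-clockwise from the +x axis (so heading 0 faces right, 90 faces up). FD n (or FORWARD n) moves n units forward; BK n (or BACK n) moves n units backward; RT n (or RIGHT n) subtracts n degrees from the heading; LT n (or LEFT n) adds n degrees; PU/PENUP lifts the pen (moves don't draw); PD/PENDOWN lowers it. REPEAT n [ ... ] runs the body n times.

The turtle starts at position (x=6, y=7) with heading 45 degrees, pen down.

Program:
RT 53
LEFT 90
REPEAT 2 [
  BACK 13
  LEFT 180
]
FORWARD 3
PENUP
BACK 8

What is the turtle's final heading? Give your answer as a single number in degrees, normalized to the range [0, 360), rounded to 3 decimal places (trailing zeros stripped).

Answer: 82

Derivation:
Executing turtle program step by step:
Start: pos=(6,7), heading=45, pen down
RT 53: heading 45 -> 352
LT 90: heading 352 -> 82
REPEAT 2 [
  -- iteration 1/2 --
  BK 13: (6,7) -> (4.191,-5.873) [heading=82, draw]
  LT 180: heading 82 -> 262
  -- iteration 2/2 --
  BK 13: (4.191,-5.873) -> (6,7) [heading=262, draw]
  LT 180: heading 262 -> 82
]
FD 3: (6,7) -> (6.418,9.971) [heading=82, draw]
PU: pen up
BK 8: (6.418,9.971) -> (5.304,2.049) [heading=82, move]
Final: pos=(5.304,2.049), heading=82, 3 segment(s) drawn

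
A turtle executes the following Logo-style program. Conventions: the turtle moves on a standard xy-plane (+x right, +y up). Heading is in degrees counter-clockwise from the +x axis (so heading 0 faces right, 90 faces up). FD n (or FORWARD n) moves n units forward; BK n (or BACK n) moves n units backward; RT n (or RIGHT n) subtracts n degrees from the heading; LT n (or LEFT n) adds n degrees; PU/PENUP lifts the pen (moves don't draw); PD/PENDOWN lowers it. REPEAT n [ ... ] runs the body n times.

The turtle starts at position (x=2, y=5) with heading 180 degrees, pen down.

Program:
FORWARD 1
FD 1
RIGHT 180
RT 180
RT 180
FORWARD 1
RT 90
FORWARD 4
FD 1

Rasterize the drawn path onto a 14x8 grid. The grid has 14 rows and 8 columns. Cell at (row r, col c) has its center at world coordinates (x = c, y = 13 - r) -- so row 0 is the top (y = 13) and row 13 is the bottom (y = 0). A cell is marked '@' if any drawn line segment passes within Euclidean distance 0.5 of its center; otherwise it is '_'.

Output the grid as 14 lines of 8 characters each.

Answer: ________
________
________
________
________
________
________
________
@@@_____
_@______
_@______
_@______
_@______
_@______

Derivation:
Segment 0: (2,5) -> (1,5)
Segment 1: (1,5) -> (0,5)
Segment 2: (0,5) -> (1,5)
Segment 3: (1,5) -> (1,1)
Segment 4: (1,1) -> (1,0)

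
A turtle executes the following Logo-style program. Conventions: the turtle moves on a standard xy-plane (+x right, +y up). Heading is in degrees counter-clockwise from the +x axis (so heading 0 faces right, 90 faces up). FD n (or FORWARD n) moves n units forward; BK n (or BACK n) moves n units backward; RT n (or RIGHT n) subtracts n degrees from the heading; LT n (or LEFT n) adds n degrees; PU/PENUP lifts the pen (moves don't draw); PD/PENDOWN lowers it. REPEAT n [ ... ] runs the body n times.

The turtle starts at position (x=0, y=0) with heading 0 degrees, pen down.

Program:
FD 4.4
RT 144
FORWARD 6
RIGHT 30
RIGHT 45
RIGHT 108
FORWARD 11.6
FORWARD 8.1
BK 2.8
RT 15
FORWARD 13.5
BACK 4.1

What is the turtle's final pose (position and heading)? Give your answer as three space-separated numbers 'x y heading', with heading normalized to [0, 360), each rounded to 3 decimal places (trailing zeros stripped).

Answer: 22.659 8.582 18

Derivation:
Executing turtle program step by step:
Start: pos=(0,0), heading=0, pen down
FD 4.4: (0,0) -> (4.4,0) [heading=0, draw]
RT 144: heading 0 -> 216
FD 6: (4.4,0) -> (-0.454,-3.527) [heading=216, draw]
RT 30: heading 216 -> 186
RT 45: heading 186 -> 141
RT 108: heading 141 -> 33
FD 11.6: (-0.454,-3.527) -> (9.274,2.791) [heading=33, draw]
FD 8.1: (9.274,2.791) -> (16.068,7.203) [heading=33, draw]
BK 2.8: (16.068,7.203) -> (13.719,5.678) [heading=33, draw]
RT 15: heading 33 -> 18
FD 13.5: (13.719,5.678) -> (26.559,9.849) [heading=18, draw]
BK 4.1: (26.559,9.849) -> (22.659,8.582) [heading=18, draw]
Final: pos=(22.659,8.582), heading=18, 7 segment(s) drawn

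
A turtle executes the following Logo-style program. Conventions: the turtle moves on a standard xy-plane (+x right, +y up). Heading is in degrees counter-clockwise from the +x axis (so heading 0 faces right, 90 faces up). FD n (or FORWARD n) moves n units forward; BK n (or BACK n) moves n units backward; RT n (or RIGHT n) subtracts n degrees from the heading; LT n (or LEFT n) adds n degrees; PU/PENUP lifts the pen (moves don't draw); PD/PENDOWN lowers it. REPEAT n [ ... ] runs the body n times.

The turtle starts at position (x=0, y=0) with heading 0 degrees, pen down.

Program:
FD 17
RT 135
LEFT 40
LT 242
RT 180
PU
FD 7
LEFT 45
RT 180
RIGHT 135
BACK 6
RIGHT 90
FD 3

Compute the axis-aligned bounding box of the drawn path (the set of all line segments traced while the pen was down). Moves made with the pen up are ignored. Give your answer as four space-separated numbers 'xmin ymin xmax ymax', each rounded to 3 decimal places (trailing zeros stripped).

Executing turtle program step by step:
Start: pos=(0,0), heading=0, pen down
FD 17: (0,0) -> (17,0) [heading=0, draw]
RT 135: heading 0 -> 225
LT 40: heading 225 -> 265
LT 242: heading 265 -> 147
RT 180: heading 147 -> 327
PU: pen up
FD 7: (17,0) -> (22.871,-3.812) [heading=327, move]
LT 45: heading 327 -> 12
RT 180: heading 12 -> 192
RT 135: heading 192 -> 57
BK 6: (22.871,-3.812) -> (19.603,-8.844) [heading=57, move]
RT 90: heading 57 -> 327
FD 3: (19.603,-8.844) -> (22.119,-10.478) [heading=327, move]
Final: pos=(22.119,-10.478), heading=327, 1 segment(s) drawn

Segment endpoints: x in {0, 17}, y in {0}
xmin=0, ymin=0, xmax=17, ymax=0

Answer: 0 0 17 0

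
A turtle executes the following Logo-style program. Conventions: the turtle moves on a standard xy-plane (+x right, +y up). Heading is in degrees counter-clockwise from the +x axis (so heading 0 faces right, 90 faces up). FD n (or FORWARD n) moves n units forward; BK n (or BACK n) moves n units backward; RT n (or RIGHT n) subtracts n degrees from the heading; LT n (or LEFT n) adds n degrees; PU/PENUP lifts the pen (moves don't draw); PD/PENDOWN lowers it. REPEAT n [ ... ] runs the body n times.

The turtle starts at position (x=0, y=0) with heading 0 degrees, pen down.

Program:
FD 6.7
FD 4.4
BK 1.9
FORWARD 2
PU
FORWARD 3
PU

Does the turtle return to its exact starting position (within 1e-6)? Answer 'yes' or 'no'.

Answer: no

Derivation:
Executing turtle program step by step:
Start: pos=(0,0), heading=0, pen down
FD 6.7: (0,0) -> (6.7,0) [heading=0, draw]
FD 4.4: (6.7,0) -> (11.1,0) [heading=0, draw]
BK 1.9: (11.1,0) -> (9.2,0) [heading=0, draw]
FD 2: (9.2,0) -> (11.2,0) [heading=0, draw]
PU: pen up
FD 3: (11.2,0) -> (14.2,0) [heading=0, move]
PU: pen up
Final: pos=(14.2,0), heading=0, 4 segment(s) drawn

Start position: (0, 0)
Final position: (14.2, 0)
Distance = 14.2; >= 1e-6 -> NOT closed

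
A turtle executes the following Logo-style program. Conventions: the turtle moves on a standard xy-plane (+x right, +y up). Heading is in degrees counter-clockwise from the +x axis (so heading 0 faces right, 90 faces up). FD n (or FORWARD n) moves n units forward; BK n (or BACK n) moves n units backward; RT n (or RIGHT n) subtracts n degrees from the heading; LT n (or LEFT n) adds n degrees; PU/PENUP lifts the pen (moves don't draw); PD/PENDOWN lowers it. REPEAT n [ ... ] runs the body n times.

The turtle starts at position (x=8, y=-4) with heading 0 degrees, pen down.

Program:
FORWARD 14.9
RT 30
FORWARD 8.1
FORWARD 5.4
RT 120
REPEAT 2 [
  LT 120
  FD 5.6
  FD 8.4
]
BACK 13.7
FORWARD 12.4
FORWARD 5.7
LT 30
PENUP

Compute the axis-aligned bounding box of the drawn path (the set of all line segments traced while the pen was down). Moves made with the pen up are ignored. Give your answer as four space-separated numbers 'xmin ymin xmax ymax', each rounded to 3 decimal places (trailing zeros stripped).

Executing turtle program step by step:
Start: pos=(8,-4), heading=0, pen down
FD 14.9: (8,-4) -> (22.9,-4) [heading=0, draw]
RT 30: heading 0 -> 330
FD 8.1: (22.9,-4) -> (29.915,-8.05) [heading=330, draw]
FD 5.4: (29.915,-8.05) -> (34.591,-10.75) [heading=330, draw]
RT 120: heading 330 -> 210
REPEAT 2 [
  -- iteration 1/2 --
  LT 120: heading 210 -> 330
  FD 5.6: (34.591,-10.75) -> (39.441,-13.55) [heading=330, draw]
  FD 8.4: (39.441,-13.55) -> (46.716,-17.75) [heading=330, draw]
  -- iteration 2/2 --
  LT 120: heading 330 -> 90
  FD 5.6: (46.716,-17.75) -> (46.716,-12.15) [heading=90, draw]
  FD 8.4: (46.716,-12.15) -> (46.716,-3.75) [heading=90, draw]
]
BK 13.7: (46.716,-3.75) -> (46.716,-17.45) [heading=90, draw]
FD 12.4: (46.716,-17.45) -> (46.716,-5.05) [heading=90, draw]
FD 5.7: (46.716,-5.05) -> (46.716,0.65) [heading=90, draw]
LT 30: heading 90 -> 120
PU: pen up
Final: pos=(46.716,0.65), heading=120, 10 segment(s) drawn

Segment endpoints: x in {8, 22.9, 29.915, 34.591, 39.441, 46.716}, y in {-17.75, -17.45, -13.55, -12.15, -10.75, -8.05, -5.05, -4, -3.75, 0.65}
xmin=8, ymin=-17.75, xmax=46.716, ymax=0.65

Answer: 8 -17.75 46.716 0.65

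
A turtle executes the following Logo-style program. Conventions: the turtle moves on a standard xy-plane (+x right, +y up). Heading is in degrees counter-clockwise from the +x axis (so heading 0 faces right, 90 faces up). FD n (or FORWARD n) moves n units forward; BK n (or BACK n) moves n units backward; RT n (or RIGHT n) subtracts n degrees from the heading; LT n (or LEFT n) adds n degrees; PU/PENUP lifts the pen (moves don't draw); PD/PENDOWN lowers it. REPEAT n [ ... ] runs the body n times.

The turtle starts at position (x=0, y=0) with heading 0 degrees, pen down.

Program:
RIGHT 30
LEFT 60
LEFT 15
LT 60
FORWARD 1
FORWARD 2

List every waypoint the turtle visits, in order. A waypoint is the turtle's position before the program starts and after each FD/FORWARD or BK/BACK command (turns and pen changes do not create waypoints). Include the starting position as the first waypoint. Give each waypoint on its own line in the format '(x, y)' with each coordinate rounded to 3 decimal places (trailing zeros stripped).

Answer: (0, 0)
(-0.259, 0.966)
(-0.776, 2.898)

Derivation:
Executing turtle program step by step:
Start: pos=(0,0), heading=0, pen down
RT 30: heading 0 -> 330
LT 60: heading 330 -> 30
LT 15: heading 30 -> 45
LT 60: heading 45 -> 105
FD 1: (0,0) -> (-0.259,0.966) [heading=105, draw]
FD 2: (-0.259,0.966) -> (-0.776,2.898) [heading=105, draw]
Final: pos=(-0.776,2.898), heading=105, 2 segment(s) drawn
Waypoints (3 total):
(0, 0)
(-0.259, 0.966)
(-0.776, 2.898)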